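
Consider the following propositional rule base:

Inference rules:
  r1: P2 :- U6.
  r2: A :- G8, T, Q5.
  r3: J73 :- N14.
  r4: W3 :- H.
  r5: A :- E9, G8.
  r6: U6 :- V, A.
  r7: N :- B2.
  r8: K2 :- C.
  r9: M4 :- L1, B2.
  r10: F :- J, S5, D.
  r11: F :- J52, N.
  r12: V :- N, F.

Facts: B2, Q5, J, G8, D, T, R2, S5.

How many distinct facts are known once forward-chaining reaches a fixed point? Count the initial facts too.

14

[1] r2 [A :- G8, T, Q5.]; r7 [N :- B2.]; r10 [F :- J, S5, D.]. ⇒ new: A, N, F.
[2] r12 [V :- N, F.]. ⇒ new: V.
[3] r6 [U6 :- V, A.]. ⇒ new: U6.
[4] r1 [P2 :- U6.]. ⇒ new: P2.
Closure: {A, B2, D, F, G8, J, N, P2, Q5, R2, S5, T, U6, V} — 14 facts.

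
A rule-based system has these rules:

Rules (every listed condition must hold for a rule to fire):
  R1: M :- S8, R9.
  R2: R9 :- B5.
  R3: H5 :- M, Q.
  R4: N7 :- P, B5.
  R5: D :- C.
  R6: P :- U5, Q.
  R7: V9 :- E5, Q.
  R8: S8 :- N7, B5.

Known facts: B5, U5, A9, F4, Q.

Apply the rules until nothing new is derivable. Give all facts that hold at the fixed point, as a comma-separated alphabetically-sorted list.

Round 1 — R2, R6, derive R9, P.
Round 2 — R4, derive N7.
Round 3 — R8, derive S8.
Round 4 — R1, derive M.
Round 5 — R3, derive H5.

A9, B5, F4, H5, M, N7, P, Q, R9, S8, U5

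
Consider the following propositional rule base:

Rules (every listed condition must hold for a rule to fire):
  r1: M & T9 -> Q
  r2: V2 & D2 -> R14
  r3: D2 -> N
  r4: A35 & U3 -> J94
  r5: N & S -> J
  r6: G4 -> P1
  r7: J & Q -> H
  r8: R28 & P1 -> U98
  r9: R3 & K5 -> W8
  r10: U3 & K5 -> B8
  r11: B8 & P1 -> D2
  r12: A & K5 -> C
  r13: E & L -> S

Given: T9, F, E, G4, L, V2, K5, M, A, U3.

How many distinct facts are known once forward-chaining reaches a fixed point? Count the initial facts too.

Round 1 fires r1, r6, r10, r12, r13, giving Q, P1, B8, C, S.
Round 2 fires r11, giving D2.
Round 3 fires r2, r3, giving R14, N.
Round 4 fires r5, giving J.
Round 5 fires r7, giving H.
Closure: {A, B8, C, D2, E, F, G4, H, J, K5, L, M, N, P1, Q, R14, S, T9, U3, V2} — 20 facts.

20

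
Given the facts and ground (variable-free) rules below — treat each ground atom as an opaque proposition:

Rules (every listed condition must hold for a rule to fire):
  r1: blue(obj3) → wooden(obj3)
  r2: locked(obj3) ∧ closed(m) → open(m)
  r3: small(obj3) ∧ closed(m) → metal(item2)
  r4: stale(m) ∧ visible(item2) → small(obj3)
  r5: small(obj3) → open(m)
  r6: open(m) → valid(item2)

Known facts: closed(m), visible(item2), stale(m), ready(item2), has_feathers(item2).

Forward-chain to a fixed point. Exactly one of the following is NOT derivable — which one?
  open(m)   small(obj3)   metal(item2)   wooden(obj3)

wooden(obj3)

[1] r4 [stale(m) ∧ visible(item2) → small(obj3)]. ⇒ new: small(obj3).
[2] r3 [small(obj3) ∧ closed(m) → metal(item2)]; r5 [small(obj3) → open(m)]. ⇒ new: metal(item2), open(m).
[3] r6 [open(m) → valid(item2)]. ⇒ new: valid(item2).
Derived: open(m) (round 2), metal(item2) (round 2), small(obj3) (round 1). wooden(obj3) never appears in any round.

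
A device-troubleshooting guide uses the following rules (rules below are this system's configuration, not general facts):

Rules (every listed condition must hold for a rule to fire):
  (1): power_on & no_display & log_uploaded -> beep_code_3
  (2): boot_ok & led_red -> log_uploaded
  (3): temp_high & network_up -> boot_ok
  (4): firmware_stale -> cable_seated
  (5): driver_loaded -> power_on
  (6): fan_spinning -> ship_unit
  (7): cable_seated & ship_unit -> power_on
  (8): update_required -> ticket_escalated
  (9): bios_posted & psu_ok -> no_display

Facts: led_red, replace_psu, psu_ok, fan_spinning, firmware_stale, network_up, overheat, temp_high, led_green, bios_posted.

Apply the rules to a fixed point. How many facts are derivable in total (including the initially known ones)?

17

Round 1: (3) [temp_high & network_up -> boot_ok]; (4) [firmware_stale -> cable_seated]; (6) [fan_spinning -> ship_unit]; (9) [bios_posted & psu_ok -> no_display]. Adds boot_ok, cable_seated, ship_unit, no_display.
Round 2: (2) [boot_ok & led_red -> log_uploaded]; (7) [cable_seated & ship_unit -> power_on]. Adds log_uploaded, power_on.
Round 3: (1) [power_on & no_display & log_uploaded -> beep_code_3]. Adds beep_code_3.
Closure: {beep_code_3, bios_posted, boot_ok, cable_seated, fan_spinning, firmware_stale, led_green, led_red, log_uploaded, network_up, no_display, overheat, power_on, psu_ok, replace_psu, ship_unit, temp_high} — 17 facts.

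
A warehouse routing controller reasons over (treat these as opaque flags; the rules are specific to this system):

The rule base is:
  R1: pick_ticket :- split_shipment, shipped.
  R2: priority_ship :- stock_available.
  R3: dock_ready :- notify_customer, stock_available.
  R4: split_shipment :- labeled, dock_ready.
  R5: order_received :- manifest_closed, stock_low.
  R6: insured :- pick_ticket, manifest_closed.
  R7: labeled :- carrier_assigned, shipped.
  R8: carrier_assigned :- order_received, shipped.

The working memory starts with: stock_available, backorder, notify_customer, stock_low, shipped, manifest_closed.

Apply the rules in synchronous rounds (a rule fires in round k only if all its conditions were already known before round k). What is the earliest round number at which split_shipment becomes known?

4

Round 1: R2 [priority_ship :- stock_available.]; R3 [dock_ready :- notify_customer, stock_available.]; R5 [order_received :- manifest_closed, stock_low.]. New: priority_ship, dock_ready, order_received.
Round 2: R8 [carrier_assigned :- order_received, shipped.]. New: carrier_assigned.
Round 3: R7 [labeled :- carrier_assigned, shipped.]. New: labeled.
Round 4: R4 [split_shipment :- labeled, dock_ready.]. New: split_shipment.
split_shipment first appears in round 4.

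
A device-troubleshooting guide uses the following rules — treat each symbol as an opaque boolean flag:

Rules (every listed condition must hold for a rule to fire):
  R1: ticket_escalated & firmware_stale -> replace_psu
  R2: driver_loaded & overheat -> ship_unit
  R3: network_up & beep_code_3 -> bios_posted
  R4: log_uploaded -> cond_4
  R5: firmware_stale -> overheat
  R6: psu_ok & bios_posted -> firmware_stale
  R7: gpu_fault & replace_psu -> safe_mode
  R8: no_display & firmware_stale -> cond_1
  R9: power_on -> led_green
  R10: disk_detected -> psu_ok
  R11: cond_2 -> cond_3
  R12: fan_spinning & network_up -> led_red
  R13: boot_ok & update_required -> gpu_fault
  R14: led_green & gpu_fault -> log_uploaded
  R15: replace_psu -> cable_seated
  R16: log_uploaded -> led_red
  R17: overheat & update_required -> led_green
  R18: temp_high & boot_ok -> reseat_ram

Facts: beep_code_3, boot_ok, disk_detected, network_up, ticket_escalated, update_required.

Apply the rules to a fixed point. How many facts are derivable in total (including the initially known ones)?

18

Round 1: R3 [network_up & beep_code_3 -> bios_posted]; R10 [disk_detected -> psu_ok]; R13 [boot_ok & update_required -> gpu_fault]. New: bios_posted, psu_ok, gpu_fault.
Round 2: R6 [psu_ok & bios_posted -> firmware_stale]. New: firmware_stale.
Round 3: R1 [ticket_escalated & firmware_stale -> replace_psu]; R5 [firmware_stale -> overheat]. New: replace_psu, overheat.
Round 4: R7 [gpu_fault & replace_psu -> safe_mode]; R15 [replace_psu -> cable_seated]; R17 [overheat & update_required -> led_green]. New: safe_mode, cable_seated, led_green.
Round 5: R14 [led_green & gpu_fault -> log_uploaded]. New: log_uploaded.
Round 6: R4 [log_uploaded -> cond_4]; R16 [log_uploaded -> led_red]. New: cond_4, led_red.
Closure: {beep_code_3, bios_posted, boot_ok, cable_seated, cond_4, disk_detected, firmware_stale, gpu_fault, led_green, led_red, log_uploaded, network_up, overheat, psu_ok, replace_psu, safe_mode, ticket_escalated, update_required} — 18 facts.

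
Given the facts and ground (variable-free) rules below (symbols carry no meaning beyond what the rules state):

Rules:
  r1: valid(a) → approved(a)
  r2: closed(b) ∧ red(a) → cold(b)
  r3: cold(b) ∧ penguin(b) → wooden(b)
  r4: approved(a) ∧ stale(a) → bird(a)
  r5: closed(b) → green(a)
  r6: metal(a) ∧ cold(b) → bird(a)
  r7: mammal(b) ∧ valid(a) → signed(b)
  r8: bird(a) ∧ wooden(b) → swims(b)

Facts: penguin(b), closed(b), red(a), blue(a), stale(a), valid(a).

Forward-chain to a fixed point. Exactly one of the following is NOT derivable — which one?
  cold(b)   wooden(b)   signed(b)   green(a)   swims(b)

signed(b)

Round 1 fires r1, r2, r5, giving approved(a), cold(b), green(a).
Round 2 fires r3, r4, giving wooden(b), bird(a).
Round 3 fires r8, giving swims(b).
Derived: cold(b) (round 1), green(a) (round 1), wooden(b) (round 2), swims(b) (round 3). signed(b) never appears in any round.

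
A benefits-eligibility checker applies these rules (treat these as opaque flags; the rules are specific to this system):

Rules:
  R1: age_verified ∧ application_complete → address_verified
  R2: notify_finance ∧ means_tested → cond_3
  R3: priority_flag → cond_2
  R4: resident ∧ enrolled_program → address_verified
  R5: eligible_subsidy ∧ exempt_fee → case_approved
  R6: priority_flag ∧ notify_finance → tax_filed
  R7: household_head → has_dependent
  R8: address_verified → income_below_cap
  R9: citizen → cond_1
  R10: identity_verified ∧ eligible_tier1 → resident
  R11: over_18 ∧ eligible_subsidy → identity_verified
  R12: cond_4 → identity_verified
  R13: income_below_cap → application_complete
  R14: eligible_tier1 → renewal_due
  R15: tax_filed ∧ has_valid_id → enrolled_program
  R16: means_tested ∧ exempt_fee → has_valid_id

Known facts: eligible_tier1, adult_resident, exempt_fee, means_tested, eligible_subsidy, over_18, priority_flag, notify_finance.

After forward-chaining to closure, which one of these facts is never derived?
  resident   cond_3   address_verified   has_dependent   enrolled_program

Round 1 fires R2, R3, R5, R6, R11, R14, R16, giving cond_3, cond_2, case_approved, tax_filed, identity_verified, renewal_due, has_valid_id.
Round 2 fires R10, R15, giving resident, enrolled_program.
Round 3 fires R4, giving address_verified.
Round 4 fires R8, giving income_below_cap.
Round 5 fires R13, giving application_complete.
Derived: address_verified (round 3), cond_3 (round 1), enrolled_program (round 2), resident (round 2). has_dependent never appears in any round.

has_dependent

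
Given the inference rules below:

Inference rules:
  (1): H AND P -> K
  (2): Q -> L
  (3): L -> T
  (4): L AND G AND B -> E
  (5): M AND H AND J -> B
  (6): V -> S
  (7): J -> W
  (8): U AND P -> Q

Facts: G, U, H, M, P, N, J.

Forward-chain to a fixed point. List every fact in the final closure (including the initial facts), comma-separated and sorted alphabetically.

B, E, G, H, J, K, L, M, N, P, Q, T, U, W

Round 1: (1) [H AND P -> K]; (5) [M AND H AND J -> B]; (7) [J -> W]; (8) [U AND P -> Q]. Adds K, B, W, Q.
Round 2: (2) [Q -> L]. Adds L.
Round 3: (3) [L -> T]; (4) [L AND G AND B -> E]. Adds T, E.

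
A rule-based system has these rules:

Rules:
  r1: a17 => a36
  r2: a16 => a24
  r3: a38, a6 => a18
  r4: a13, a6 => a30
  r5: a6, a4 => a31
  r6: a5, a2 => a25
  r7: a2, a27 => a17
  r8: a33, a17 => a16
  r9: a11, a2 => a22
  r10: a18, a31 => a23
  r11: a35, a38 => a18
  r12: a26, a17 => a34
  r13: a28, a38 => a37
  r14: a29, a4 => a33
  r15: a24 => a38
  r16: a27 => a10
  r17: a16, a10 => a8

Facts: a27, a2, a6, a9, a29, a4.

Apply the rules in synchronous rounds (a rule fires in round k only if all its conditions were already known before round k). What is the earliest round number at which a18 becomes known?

Round 1 fires r5, r7, r14, r16, giving a31, a17, a33, a10.
Round 2 fires r1, r8, giving a36, a16.
Round 3 fires r2, r17, giving a24, a8.
Round 4 fires r15, giving a38.
Round 5 fires r3, giving a18.
a18 first appears in round 5.

5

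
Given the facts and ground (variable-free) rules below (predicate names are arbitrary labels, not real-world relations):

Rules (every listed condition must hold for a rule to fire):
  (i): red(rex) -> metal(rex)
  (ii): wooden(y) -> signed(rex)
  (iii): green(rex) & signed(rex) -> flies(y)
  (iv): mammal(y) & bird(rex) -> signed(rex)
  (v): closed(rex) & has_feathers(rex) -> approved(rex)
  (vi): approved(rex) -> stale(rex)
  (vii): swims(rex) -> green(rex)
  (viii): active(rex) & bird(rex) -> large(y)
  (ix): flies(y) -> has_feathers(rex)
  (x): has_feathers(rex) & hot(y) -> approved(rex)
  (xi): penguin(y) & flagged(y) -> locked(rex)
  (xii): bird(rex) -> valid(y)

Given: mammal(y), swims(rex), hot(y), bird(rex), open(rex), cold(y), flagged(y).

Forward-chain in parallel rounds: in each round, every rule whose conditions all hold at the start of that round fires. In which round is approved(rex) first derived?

Round 1 fires (iv), (vii), (xii), giving signed(rex), green(rex), valid(y).
Round 2 fires (iii), giving flies(y).
Round 3 fires (ix), giving has_feathers(rex).
Round 4 fires (x), giving approved(rex).
approved(rex) first appears in round 4.

4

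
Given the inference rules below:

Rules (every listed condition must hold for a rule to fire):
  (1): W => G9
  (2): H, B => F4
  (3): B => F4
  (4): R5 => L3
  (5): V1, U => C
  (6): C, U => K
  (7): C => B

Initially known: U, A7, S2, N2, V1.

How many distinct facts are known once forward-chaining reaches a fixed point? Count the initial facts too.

Round 1: (5) [V1, U => C]. New: C.
Round 2: (6) [C, U => K]; (7) [C => B]. New: K, B.
Round 3: (3) [B => F4]. New: F4.
Closure: {A7, B, C, F4, K, N2, S2, U, V1} — 9 facts.

9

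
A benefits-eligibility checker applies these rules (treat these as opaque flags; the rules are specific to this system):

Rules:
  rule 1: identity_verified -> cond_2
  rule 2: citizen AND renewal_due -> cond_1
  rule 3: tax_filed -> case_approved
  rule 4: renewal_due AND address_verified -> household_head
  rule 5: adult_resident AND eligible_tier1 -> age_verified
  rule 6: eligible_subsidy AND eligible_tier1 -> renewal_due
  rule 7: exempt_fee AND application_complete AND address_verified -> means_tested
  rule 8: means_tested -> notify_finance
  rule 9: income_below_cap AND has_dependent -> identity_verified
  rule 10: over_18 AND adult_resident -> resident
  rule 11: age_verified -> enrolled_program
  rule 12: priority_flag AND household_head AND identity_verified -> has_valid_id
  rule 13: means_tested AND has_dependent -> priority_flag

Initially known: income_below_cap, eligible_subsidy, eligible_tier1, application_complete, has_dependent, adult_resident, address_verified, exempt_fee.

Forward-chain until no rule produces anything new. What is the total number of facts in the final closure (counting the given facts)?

[1] rule 5 [adult_resident AND eligible_tier1 -> age_verified]; rule 6 [eligible_subsidy AND eligible_tier1 -> renewal_due]; rule 7 [exempt_fee AND application_complete AND address_verified -> means_tested]; rule 9 [income_below_cap AND has_dependent -> identity_verified]. ⇒ new: age_verified, renewal_due, means_tested, identity_verified.
[2] rule 1 [identity_verified -> cond_2]; rule 4 [renewal_due AND address_verified -> household_head]; rule 8 [means_tested -> notify_finance]; rule 11 [age_verified -> enrolled_program]; rule 13 [means_tested AND has_dependent -> priority_flag]. ⇒ new: cond_2, household_head, notify_finance, enrolled_program, priority_flag.
[3] rule 12 [priority_flag AND household_head AND identity_verified -> has_valid_id]. ⇒ new: has_valid_id.
Closure: {address_verified, adult_resident, age_verified, application_complete, cond_2, eligible_subsidy, eligible_tier1, enrolled_program, exempt_fee, has_dependent, has_valid_id, household_head, identity_verified, income_below_cap, means_tested, notify_finance, priority_flag, renewal_due} — 18 facts.

18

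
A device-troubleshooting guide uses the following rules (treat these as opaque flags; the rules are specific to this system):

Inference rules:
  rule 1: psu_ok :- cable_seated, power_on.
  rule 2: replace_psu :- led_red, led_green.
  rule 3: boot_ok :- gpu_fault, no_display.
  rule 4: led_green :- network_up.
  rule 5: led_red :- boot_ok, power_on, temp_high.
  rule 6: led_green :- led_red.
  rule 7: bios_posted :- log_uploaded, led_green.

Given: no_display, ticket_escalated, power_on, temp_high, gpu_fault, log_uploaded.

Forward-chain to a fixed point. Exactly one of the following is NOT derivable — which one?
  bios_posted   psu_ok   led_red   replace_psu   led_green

psu_ok

Round 1: rule 3 [boot_ok :- gpu_fault, no_display.]. Adds boot_ok.
Round 2: rule 5 [led_red :- boot_ok, power_on, temp_high.]. Adds led_red.
Round 3: rule 6 [led_green :- led_red.]. Adds led_green.
Round 4: rule 2 [replace_psu :- led_red, led_green.]; rule 7 [bios_posted :- log_uploaded, led_green.]. Adds replace_psu, bios_posted.
Derived: bios_posted (round 4), replace_psu (round 4), led_red (round 2), led_green (round 3). psu_ok never appears in any round.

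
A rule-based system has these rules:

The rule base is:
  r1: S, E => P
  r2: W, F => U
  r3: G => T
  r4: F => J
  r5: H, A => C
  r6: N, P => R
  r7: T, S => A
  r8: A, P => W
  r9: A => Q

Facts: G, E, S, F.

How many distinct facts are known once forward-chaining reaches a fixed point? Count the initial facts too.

11

Round 1 — r1, r3, r4, derive P, T, J.
Round 2 — r7, derive A.
Round 3 — r8, r9, derive W, Q.
Round 4 — r2, derive U.
Closure: {A, E, F, G, J, P, Q, S, T, U, W} — 11 facts.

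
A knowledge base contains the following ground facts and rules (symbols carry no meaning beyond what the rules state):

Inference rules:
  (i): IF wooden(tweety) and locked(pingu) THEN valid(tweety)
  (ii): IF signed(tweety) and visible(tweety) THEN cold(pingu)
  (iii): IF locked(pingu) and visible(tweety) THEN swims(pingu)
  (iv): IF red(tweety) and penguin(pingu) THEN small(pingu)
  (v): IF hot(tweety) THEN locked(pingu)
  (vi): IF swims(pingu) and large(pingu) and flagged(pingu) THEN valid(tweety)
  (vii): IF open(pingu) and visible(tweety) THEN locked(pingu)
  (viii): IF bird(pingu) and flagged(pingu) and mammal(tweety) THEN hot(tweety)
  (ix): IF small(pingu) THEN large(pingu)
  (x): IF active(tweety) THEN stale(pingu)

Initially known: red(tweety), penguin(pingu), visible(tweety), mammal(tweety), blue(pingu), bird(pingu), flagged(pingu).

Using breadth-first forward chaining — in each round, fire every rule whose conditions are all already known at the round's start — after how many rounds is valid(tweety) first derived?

[1] (iv) [IF red(tweety) and penguin(pingu) THEN small(pingu)]; (viii) [IF bird(pingu) and flagged(pingu) and mammal(tweety) THEN hot(tweety)]. ⇒ new: small(pingu), hot(tweety).
[2] (v) [IF hot(tweety) THEN locked(pingu)]; (ix) [IF small(pingu) THEN large(pingu)]. ⇒ new: locked(pingu), large(pingu).
[3] (iii) [IF locked(pingu) and visible(tweety) THEN swims(pingu)]. ⇒ new: swims(pingu).
[4] (vi) [IF swims(pingu) and large(pingu) and flagged(pingu) THEN valid(tweety)]. ⇒ new: valid(tweety).
valid(tweety) first appears in round 4.

4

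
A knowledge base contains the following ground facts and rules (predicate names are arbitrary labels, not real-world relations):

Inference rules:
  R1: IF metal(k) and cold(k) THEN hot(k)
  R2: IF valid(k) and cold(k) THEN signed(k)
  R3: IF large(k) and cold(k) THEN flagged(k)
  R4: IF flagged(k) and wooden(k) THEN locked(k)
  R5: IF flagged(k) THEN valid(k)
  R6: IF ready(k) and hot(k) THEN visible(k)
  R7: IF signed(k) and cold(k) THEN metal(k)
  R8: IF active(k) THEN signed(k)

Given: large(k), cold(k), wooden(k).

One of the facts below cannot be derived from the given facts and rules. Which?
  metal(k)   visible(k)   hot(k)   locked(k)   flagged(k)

Round 1: R3 [IF large(k) and cold(k) THEN flagged(k)]. New: flagged(k).
Round 2: R4 [IF flagged(k) and wooden(k) THEN locked(k)]; R5 [IF flagged(k) THEN valid(k)]. New: locked(k), valid(k).
Round 3: R2 [IF valid(k) and cold(k) THEN signed(k)]. New: signed(k).
Round 4: R7 [IF signed(k) and cold(k) THEN metal(k)]. New: metal(k).
Round 5: R1 [IF metal(k) and cold(k) THEN hot(k)]. New: hot(k).
Derived: locked(k) (round 2), flagged(k) (round 1), metal(k) (round 4), hot(k) (round 5). visible(k) never appears in any round.

visible(k)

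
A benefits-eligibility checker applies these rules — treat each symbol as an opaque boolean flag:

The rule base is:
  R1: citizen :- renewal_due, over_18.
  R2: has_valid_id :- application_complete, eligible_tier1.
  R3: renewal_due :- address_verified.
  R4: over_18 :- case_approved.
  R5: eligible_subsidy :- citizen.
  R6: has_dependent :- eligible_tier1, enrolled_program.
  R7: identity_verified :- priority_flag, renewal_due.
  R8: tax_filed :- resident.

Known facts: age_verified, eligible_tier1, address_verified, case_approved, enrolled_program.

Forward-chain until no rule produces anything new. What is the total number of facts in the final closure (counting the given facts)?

Round 1 fires R3, R4, R6, giving renewal_due, over_18, has_dependent.
Round 2 fires R1, giving citizen.
Round 3 fires R5, giving eligible_subsidy.
Closure: {address_verified, age_verified, case_approved, citizen, eligible_subsidy, eligible_tier1, enrolled_program, has_dependent, over_18, renewal_due} — 10 facts.

10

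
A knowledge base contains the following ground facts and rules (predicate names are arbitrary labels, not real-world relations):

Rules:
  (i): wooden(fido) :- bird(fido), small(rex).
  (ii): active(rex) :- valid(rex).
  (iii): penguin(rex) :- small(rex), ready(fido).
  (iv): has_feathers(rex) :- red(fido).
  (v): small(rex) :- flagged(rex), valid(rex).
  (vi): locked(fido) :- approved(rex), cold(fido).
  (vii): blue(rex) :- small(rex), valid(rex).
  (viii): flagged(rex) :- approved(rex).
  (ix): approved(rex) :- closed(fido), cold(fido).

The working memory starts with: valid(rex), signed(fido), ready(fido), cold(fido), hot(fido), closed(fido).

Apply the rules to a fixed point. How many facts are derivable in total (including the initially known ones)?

Round 1: (ii) [active(rex) :- valid(rex).]; (ix) [approved(rex) :- closed(fido), cold(fido).]. New: active(rex), approved(rex).
Round 2: (vi) [locked(fido) :- approved(rex), cold(fido).]; (viii) [flagged(rex) :- approved(rex).]. New: locked(fido), flagged(rex).
Round 3: (v) [small(rex) :- flagged(rex), valid(rex).]. New: small(rex).
Round 4: (iii) [penguin(rex) :- small(rex), ready(fido).]; (vii) [blue(rex) :- small(rex), valid(rex).]. New: penguin(rex), blue(rex).
Closure: {active(rex), approved(rex), blue(rex), closed(fido), cold(fido), flagged(rex), hot(fido), locked(fido), penguin(rex), ready(fido), signed(fido), small(rex), valid(rex)} — 13 facts.

13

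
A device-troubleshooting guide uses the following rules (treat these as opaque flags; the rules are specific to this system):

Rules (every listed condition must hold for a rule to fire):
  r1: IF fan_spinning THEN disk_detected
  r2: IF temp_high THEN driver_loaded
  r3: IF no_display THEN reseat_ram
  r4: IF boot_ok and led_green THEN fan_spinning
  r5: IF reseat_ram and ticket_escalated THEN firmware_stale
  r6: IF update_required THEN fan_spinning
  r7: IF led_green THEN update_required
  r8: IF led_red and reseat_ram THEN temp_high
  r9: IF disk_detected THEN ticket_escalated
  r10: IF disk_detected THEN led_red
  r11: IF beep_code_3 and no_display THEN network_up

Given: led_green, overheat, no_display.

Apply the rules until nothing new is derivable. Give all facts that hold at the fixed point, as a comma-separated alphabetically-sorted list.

Round 1 fires r3, r7, giving reseat_ram, update_required.
Round 2 fires r6, giving fan_spinning.
Round 3 fires r1, giving disk_detected.
Round 4 fires r9, r10, giving ticket_escalated, led_red.
Round 5 fires r5, r8, giving firmware_stale, temp_high.
Round 6 fires r2, giving driver_loaded.

disk_detected, driver_loaded, fan_spinning, firmware_stale, led_green, led_red, no_display, overheat, reseat_ram, temp_high, ticket_escalated, update_required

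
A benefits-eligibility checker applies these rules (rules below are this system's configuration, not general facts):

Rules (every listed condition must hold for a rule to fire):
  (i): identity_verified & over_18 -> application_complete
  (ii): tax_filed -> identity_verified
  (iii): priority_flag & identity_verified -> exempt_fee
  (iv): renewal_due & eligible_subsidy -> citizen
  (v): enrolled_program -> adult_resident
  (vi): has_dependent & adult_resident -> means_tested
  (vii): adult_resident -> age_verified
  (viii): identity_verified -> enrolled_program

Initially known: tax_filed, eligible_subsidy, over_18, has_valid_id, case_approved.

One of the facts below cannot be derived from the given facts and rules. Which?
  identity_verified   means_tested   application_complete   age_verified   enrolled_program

means_tested

Round 1: (ii) [tax_filed -> identity_verified]. New: identity_verified.
Round 2: (i) [identity_verified & over_18 -> application_complete]; (viii) [identity_verified -> enrolled_program]. New: application_complete, enrolled_program.
Round 3: (v) [enrolled_program -> adult_resident]. New: adult_resident.
Round 4: (vii) [adult_resident -> age_verified]. New: age_verified.
Derived: enrolled_program (round 2), age_verified (round 4), identity_verified (round 1), application_complete (round 2). means_tested never appears in any round.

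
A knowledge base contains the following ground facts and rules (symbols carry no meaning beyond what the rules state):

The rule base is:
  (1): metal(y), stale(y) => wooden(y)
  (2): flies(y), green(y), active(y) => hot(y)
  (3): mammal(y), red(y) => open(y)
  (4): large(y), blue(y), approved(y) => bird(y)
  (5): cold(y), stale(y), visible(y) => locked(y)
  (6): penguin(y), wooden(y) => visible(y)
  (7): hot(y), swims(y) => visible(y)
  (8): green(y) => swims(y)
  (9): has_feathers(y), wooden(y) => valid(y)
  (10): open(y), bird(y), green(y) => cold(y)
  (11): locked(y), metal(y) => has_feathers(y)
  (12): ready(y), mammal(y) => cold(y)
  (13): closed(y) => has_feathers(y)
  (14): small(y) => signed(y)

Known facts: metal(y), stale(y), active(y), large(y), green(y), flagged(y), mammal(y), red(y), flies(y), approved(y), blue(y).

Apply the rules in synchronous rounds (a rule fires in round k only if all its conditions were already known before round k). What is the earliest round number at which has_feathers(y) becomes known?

Round 1: (1) [metal(y), stale(y) => wooden(y)]; (2) [flies(y), green(y), active(y) => hot(y)]; (3) [mammal(y), red(y) => open(y)]; (4) [large(y), blue(y), approved(y) => bird(y)]; (8) [green(y) => swims(y)]. New: wooden(y), hot(y), open(y), bird(y), swims(y).
Round 2: (7) [hot(y), swims(y) => visible(y)]; (10) [open(y), bird(y), green(y) => cold(y)]. New: visible(y), cold(y).
Round 3: (5) [cold(y), stale(y), visible(y) => locked(y)]. New: locked(y).
Round 4: (11) [locked(y), metal(y) => has_feathers(y)]. New: has_feathers(y).
has_feathers(y) first appears in round 4.

4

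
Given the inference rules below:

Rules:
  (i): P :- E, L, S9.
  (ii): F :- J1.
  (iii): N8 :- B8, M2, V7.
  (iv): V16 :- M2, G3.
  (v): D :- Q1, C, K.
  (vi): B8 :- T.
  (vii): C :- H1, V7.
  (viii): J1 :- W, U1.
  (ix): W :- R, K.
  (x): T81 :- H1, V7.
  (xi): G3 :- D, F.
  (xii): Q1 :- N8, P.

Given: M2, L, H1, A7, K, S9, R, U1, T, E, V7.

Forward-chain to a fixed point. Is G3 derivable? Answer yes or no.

Round 1 fires (i), (vi), (vii), (ix), (x), giving P, B8, C, W, T81.
Round 2 fires (iii), (viii), giving N8, J1.
Round 3 fires (ii), (xii), giving F, Q1.
Round 4 fires (v), giving D.
Round 5 fires (xi), giving G3.
Round 6 fires (iv), giving V16.
G3 appears in round 5, so it is derivable.

yes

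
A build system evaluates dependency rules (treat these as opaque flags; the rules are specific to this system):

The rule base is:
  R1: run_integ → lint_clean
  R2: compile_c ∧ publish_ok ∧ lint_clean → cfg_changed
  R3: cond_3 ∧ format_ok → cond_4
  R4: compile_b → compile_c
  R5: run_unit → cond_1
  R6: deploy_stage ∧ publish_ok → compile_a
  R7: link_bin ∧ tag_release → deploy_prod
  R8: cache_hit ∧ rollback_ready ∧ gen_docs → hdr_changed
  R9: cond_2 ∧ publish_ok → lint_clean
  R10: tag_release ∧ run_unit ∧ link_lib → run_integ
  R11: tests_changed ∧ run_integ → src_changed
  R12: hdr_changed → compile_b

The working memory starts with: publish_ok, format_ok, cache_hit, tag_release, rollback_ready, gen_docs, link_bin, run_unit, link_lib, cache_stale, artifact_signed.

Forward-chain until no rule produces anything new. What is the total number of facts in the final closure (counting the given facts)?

Round 1 fires R5, R7, R8, R10, giving cond_1, deploy_prod, hdr_changed, run_integ.
Round 2 fires R1, R12, giving lint_clean, compile_b.
Round 3 fires R4, giving compile_c.
Round 4 fires R2, giving cfg_changed.
Closure: {artifact_signed, cache_hit, cache_stale, cfg_changed, compile_b, compile_c, cond_1, deploy_prod, format_ok, gen_docs, hdr_changed, link_bin, link_lib, lint_clean, publish_ok, rollback_ready, run_integ, run_unit, tag_release} — 19 facts.

19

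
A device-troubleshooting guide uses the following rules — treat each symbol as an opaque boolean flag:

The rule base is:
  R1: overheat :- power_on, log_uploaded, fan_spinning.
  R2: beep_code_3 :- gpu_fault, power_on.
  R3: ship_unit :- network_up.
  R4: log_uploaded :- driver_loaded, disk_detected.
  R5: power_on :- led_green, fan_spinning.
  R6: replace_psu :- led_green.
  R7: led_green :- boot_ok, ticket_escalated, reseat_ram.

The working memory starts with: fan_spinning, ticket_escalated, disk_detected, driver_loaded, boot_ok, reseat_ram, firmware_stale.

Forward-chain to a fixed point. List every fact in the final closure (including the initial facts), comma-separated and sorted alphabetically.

boot_ok, disk_detected, driver_loaded, fan_spinning, firmware_stale, led_green, log_uploaded, overheat, power_on, replace_psu, reseat_ram, ticket_escalated

Round 1 fires R4, R7, giving log_uploaded, led_green.
Round 2 fires R5, R6, giving power_on, replace_psu.
Round 3 fires R1, giving overheat.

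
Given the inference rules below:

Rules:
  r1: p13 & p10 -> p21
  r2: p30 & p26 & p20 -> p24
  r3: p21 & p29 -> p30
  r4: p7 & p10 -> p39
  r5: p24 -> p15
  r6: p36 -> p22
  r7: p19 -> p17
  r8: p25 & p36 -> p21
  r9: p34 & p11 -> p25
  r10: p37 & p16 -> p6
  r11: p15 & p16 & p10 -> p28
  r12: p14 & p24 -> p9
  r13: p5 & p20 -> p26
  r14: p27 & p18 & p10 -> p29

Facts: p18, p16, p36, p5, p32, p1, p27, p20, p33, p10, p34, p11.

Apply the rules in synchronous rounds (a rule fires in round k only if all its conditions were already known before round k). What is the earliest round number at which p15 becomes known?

5

[1] r6 [p36 -> p22]; r9 [p34 & p11 -> p25]; r13 [p5 & p20 -> p26]; r14 [p27 & p18 & p10 -> p29]. ⇒ new: p22, p25, p26, p29.
[2] r8 [p25 & p36 -> p21]. ⇒ new: p21.
[3] r3 [p21 & p29 -> p30]. ⇒ new: p30.
[4] r2 [p30 & p26 & p20 -> p24]. ⇒ new: p24.
[5] r5 [p24 -> p15]. ⇒ new: p15.
p15 first appears in round 5.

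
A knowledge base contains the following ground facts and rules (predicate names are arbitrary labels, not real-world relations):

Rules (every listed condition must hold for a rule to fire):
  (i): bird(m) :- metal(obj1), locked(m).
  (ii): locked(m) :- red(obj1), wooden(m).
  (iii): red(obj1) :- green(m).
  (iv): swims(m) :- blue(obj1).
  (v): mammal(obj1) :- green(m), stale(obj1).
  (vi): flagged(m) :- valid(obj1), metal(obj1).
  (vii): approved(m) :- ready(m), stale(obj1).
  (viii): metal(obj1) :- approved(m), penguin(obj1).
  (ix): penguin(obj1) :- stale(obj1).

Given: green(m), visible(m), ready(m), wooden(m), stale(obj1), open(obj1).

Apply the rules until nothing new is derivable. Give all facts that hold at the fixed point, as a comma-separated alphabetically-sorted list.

Round 1 — (iii), (v), (vii), (ix), derive red(obj1), mammal(obj1), approved(m), penguin(obj1).
Round 2 — (ii), (viii), derive locked(m), metal(obj1).
Round 3 — (i), derive bird(m).

approved(m), bird(m), green(m), locked(m), mammal(obj1), metal(obj1), open(obj1), penguin(obj1), ready(m), red(obj1), stale(obj1), visible(m), wooden(m)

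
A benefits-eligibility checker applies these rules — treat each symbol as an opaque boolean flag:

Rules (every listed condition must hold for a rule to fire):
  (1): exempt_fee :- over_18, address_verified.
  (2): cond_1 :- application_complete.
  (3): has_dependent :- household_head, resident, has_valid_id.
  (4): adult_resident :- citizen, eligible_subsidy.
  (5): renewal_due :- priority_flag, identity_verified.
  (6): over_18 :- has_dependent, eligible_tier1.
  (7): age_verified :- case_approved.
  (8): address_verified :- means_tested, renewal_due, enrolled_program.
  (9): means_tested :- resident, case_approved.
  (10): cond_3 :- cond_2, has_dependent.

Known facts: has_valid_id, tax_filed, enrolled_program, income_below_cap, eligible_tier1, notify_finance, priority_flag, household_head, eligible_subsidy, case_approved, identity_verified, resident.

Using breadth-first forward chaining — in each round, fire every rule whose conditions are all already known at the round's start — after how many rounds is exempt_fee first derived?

3

Round 1: (3) [has_dependent :- household_head, resident, has_valid_id.]; (5) [renewal_due :- priority_flag, identity_verified.]; (7) [age_verified :- case_approved.]; (9) [means_tested :- resident, case_approved.]. New: has_dependent, renewal_due, age_verified, means_tested.
Round 2: (6) [over_18 :- has_dependent, eligible_tier1.]; (8) [address_verified :- means_tested, renewal_due, enrolled_program.]. New: over_18, address_verified.
Round 3: (1) [exempt_fee :- over_18, address_verified.]. New: exempt_fee.
exempt_fee first appears in round 3.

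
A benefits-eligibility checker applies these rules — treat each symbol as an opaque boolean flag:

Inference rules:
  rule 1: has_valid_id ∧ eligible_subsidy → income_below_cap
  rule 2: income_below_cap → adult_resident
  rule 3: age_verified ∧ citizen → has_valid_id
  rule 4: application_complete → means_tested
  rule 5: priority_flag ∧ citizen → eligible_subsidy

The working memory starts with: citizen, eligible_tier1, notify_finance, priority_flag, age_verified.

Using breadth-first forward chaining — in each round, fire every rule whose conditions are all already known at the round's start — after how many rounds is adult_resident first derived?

3

Round 1: rule 3 [age_verified ∧ citizen → has_valid_id]; rule 5 [priority_flag ∧ citizen → eligible_subsidy]. Adds has_valid_id, eligible_subsidy.
Round 2: rule 1 [has_valid_id ∧ eligible_subsidy → income_below_cap]. Adds income_below_cap.
Round 3: rule 2 [income_below_cap → adult_resident]. Adds adult_resident.
adult_resident first appears in round 3.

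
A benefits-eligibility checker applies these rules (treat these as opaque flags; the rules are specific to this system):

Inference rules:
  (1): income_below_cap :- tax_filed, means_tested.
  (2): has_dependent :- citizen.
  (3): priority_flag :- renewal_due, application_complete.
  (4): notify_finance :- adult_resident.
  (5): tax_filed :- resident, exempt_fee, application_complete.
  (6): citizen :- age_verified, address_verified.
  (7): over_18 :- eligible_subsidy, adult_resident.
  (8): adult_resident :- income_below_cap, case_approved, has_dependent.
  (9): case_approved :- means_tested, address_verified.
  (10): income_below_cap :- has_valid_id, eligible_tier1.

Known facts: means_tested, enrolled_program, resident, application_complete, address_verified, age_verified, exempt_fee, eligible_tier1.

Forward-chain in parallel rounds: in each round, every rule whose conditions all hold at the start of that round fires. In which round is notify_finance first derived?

Round 1: (5) [tax_filed :- resident, exempt_fee, application_complete.]; (6) [citizen :- age_verified, address_verified.]; (9) [case_approved :- means_tested, address_verified.]. New: tax_filed, citizen, case_approved.
Round 2: (1) [income_below_cap :- tax_filed, means_tested.]; (2) [has_dependent :- citizen.]. New: income_below_cap, has_dependent.
Round 3: (8) [adult_resident :- income_below_cap, case_approved, has_dependent.]. New: adult_resident.
Round 4: (4) [notify_finance :- adult_resident.]. New: notify_finance.
notify_finance first appears in round 4.

4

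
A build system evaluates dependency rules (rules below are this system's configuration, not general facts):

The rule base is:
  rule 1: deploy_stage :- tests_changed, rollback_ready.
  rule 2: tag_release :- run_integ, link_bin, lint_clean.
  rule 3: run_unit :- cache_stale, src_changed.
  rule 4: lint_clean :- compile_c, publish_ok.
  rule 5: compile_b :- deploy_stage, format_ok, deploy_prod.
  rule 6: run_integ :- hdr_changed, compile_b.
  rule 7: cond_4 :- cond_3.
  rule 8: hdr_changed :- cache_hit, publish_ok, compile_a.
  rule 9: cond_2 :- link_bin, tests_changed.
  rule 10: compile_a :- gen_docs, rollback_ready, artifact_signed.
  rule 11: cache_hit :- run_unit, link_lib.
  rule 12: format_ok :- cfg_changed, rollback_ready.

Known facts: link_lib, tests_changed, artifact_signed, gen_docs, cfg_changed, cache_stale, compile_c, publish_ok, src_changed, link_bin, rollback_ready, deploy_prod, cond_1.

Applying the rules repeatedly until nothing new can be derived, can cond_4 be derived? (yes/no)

no

[1] rule 1 [deploy_stage :- tests_changed, rollback_ready.]; rule 3 [run_unit :- cache_stale, src_changed.]; rule 4 [lint_clean :- compile_c, publish_ok.]; rule 9 [cond_2 :- link_bin, tests_changed.]; rule 10 [compile_a :- gen_docs, rollback_ready, artifact_signed.]; rule 12 [format_ok :- cfg_changed, rollback_ready.]. ⇒ new: deploy_stage, run_unit, lint_clean, cond_2, compile_a, format_ok.
[2] rule 5 [compile_b :- deploy_stage, format_ok, deploy_prod.]; rule 11 [cache_hit :- run_unit, link_lib.]. ⇒ new: compile_b, cache_hit.
[3] rule 8 [hdr_changed :- cache_hit, publish_ok, compile_a.]. ⇒ new: hdr_changed.
[4] rule 6 [run_integ :- hdr_changed, compile_b.]. ⇒ new: run_integ.
[5] rule 2 [tag_release :- run_integ, link_bin, lint_clean.]. ⇒ new: tag_release.
Fixed point reached. cond_4 is concluded only by rule 7; rule 7 needs cond_3 (never derived).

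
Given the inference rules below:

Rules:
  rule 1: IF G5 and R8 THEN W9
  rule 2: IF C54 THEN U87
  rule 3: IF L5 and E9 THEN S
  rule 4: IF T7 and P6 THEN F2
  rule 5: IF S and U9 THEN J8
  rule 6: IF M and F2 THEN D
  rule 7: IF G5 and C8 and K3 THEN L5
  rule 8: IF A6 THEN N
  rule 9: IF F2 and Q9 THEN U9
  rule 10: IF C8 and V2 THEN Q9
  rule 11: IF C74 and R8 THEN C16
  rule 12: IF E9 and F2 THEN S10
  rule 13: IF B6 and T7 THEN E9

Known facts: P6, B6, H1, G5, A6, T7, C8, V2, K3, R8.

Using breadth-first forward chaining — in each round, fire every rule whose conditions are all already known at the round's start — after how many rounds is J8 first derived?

Round 1 fires rule 1, rule 4, rule 7, rule 8, rule 10, rule 13, giving W9, F2, L5, N, Q9, E9.
Round 2 fires rule 3, rule 9, rule 12, giving S, U9, S10.
Round 3 fires rule 5, giving J8.
J8 first appears in round 3.

3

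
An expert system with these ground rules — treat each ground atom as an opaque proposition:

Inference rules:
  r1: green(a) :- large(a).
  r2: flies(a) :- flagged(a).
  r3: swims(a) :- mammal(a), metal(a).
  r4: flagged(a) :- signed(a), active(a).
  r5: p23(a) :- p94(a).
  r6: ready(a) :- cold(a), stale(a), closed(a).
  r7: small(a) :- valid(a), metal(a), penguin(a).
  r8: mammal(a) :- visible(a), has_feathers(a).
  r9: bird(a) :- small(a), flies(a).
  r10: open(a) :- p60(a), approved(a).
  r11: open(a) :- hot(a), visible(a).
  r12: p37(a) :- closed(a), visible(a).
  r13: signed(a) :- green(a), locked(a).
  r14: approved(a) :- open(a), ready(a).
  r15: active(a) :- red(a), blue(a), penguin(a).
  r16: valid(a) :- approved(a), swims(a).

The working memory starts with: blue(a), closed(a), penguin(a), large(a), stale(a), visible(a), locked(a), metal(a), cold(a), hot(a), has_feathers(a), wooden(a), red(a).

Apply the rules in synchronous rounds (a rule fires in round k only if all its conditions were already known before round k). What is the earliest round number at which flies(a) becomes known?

4

Round 1 fires r1, r6, r8, r11, r12, r15, giving green(a), ready(a), mammal(a), open(a), p37(a), active(a).
Round 2 fires r3, r13, r14, giving swims(a), signed(a), approved(a).
Round 3 fires r4, r16, giving flagged(a), valid(a).
Round 4 fires r2, r7, giving flies(a), small(a).
flies(a) first appears in round 4.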